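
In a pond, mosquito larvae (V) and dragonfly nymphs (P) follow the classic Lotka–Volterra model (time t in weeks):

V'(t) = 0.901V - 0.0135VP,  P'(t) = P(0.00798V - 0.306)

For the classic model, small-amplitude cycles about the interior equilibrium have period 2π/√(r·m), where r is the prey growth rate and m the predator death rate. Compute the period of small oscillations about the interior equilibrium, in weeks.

Here r = 0.901 and m = 0.306, so r·m = 0.276.
ω = √0.276 = 0.525 per week, hence T = 2π/ω ≈ 12 weeks.

T ≈ 12 weeks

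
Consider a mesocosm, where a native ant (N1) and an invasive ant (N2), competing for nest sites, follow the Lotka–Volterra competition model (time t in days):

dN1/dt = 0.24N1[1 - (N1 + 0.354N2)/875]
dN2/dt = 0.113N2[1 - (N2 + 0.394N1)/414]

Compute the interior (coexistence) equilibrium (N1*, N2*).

Setting both brackets to zero gives the nullclines N1 + 0.354N2 = 875 and 0.394N1 + N2 = 414.
Substituting N2 = 414 - 0.394N1 into the first: N1(1 - 0.354·0.394) = 875 - 0.354·414.
So N1* = 728/0.861 = 847, and then N2* = 414 - 0.394·847 = 80.5.

N1* ≈ 847, N2* ≈ 80.5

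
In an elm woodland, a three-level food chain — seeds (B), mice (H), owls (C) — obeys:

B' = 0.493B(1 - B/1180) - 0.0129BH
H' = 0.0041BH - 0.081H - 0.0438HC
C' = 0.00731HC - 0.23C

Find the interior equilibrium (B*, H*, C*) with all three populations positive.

From dC/dt = 0: 0.00731H* = 0.23, so H* = 31.5.
From dB/dt = 0: 0.493(1 - B*/1180) = 0.0129·31.5, giving B* = 1180·(1 - 0.823) = 209.
From dH/dt = 0: 0.0041·209 - 0.081 = 0.0438C*, so C* = 0.774/0.0438 = 17.7.

B* ≈ 209, H* ≈ 31.5, C* ≈ 17.7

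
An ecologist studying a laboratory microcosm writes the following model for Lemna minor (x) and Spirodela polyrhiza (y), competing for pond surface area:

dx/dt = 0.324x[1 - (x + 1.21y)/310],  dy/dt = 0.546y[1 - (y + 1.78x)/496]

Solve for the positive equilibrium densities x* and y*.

x* ≈ 251, y* ≈ 48.4

Setting both brackets to zero gives the nullclines x + 1.21y = 310 and 1.78x + y = 496.
Substituting y = 496 - 1.78x into the first: x(1 - 1.21·1.78) = 310 - 1.21·496.
So x* = -290/-1.15 = 251, and then y* = 496 - 1.78·251 = 48.4.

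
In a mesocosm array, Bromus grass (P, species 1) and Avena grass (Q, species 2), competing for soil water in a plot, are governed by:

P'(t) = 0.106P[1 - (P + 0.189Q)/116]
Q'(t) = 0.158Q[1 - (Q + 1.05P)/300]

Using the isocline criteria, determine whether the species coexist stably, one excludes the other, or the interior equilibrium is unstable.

Compare the nullcline intercepts: K1/α12 = 116/0.189 = 614 > K2 = 300; K2/α21 = 300/1.05 = 286 > K1 = 116.
Since both inequalities hold, each species can invade when rare, so the interior equilibrium is stable.

stable coexistence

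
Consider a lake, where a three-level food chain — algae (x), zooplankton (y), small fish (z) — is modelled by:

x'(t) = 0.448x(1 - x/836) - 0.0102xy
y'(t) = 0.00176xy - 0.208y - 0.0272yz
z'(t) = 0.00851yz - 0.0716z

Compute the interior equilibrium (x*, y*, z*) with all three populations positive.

From dz/dt = 0: 0.00851y* = 0.0716, so y* = 8.41.
From dx/dt = 0: 0.448(1 - x*/836) = 0.0102·8.41, giving x* = 836·(1 - 0.192) = 676.
From dy/dt = 0: 0.00176·676 - 0.208 = 0.0272z*, so z* = 0.982/0.0272 = 36.1.

x* ≈ 676, y* ≈ 8.41, z* ≈ 36.1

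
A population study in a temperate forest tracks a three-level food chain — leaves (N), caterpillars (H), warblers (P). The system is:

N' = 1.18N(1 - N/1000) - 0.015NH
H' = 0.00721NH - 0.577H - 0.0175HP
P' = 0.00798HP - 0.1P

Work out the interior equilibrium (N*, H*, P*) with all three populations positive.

From dP/dt = 0: 0.00798H* = 0.1, so H* = 12.5.
From dN/dt = 0: 1.18(1 - N*/1000) = 0.015·12.5, giving N* = 1000·(1 - 0.159) = 841.
From dH/dt = 0: 0.00721·841 - 0.577 = 0.0175P*, so P* = 5.48/0.0175 = 313.

N* ≈ 841, H* ≈ 12.5, P* ≈ 313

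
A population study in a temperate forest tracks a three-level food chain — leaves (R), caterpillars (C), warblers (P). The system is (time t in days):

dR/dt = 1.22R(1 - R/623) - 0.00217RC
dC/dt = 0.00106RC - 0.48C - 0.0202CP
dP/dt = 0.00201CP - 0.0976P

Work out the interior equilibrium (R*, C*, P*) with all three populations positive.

From dP/dt = 0: 0.00201C* = 0.0976, so C* = 48.6.
From dR/dt = 0: 1.22(1 - R*/623) = 0.00217·48.6, giving R* = 623·(1 - 0.0864) = 569.
From dC/dt = 0: 0.00106·569 - 0.48 = 0.0202P*, so P* = 0.123/0.0202 = 6.11.

R* ≈ 569, C* ≈ 48.6, P* ≈ 6.11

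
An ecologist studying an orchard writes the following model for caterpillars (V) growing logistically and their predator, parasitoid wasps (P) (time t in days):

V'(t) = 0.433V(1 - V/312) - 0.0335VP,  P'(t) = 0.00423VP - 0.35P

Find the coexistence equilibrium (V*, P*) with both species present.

V* ≈ 82.7, P* ≈ 9.5

From dP/dt = 0 with P > 0: 0.00423V* = 0.35, so V* = 82.7.
Substitute into dV/dt = 0: 0.433(1 - 82.7/312) = 0.0335P*.
The bracket is 0.735, giving P* = 0.318/0.0335 = 9.5.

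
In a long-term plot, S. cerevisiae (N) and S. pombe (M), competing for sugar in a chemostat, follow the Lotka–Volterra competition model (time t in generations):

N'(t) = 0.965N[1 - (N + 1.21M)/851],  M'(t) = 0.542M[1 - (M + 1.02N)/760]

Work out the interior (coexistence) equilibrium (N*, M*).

Setting both brackets to zero gives the nullclines N + 1.21M = 851 and 1.02N + M = 760.
Substituting M = 760 - 1.02N into the first: N(1 - 1.21·1.02) = 851 - 1.21·760.
So N* = -68.6/-0.234 = 293, and then M* = 760 - 1.02·293 = 461.

N* ≈ 293, M* ≈ 461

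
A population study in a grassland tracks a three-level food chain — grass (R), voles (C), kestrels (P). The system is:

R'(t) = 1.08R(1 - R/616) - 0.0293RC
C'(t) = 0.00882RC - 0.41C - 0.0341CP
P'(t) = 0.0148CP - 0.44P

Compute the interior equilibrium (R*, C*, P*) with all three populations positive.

From dP/dt = 0: 0.0148C* = 0.44, so C* = 29.7.
From dR/dt = 0: 1.08(1 - R*/616) = 0.0293·29.7, giving R* = 616·(1 - 0.807) = 119.
From dC/dt = 0: 0.00882·119 - 0.41 = 0.0341P*, so P* = 0.641/0.0341 = 18.8.

R* ≈ 119, C* ≈ 29.7, P* ≈ 18.8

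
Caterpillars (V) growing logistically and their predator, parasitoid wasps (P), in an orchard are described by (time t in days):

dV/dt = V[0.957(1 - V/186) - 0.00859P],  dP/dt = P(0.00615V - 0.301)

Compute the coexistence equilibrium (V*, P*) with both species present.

From dP/dt = 0 with P > 0: 0.00615V* = 0.301, so V* = 48.9.
Substitute into dV/dt = 0: 0.957(1 - 48.9/186) = 0.00859P*.
The bracket is 0.737, giving P* = 0.705/0.00859 = 82.1.

V* ≈ 48.9, P* ≈ 82.1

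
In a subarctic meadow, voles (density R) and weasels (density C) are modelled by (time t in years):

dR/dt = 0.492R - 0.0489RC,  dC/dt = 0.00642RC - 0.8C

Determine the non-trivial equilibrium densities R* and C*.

Set dC/dt = 0 with C > 0: 0.00642R - 0.8 = 0, so R* = 0.8/0.00642 = 125.
Set dR/dt = 0 with R > 0: 0.492 - 0.0489C = 0, so C* = 0.492/0.0489 = 10.1.

R* ≈ 125, C* ≈ 10.1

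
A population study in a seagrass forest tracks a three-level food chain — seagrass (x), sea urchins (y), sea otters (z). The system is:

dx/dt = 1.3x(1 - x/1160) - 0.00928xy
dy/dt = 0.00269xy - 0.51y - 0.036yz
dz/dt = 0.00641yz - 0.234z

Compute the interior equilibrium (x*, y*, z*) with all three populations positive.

x* ≈ 858, y* ≈ 36.5, z* ≈ 49.9

From dz/dt = 0: 0.00641y* = 0.234, so y* = 36.5.
From dx/dt = 0: 1.3(1 - x*/1160) = 0.00928·36.5, giving x* = 1160·(1 - 0.261) = 858.
From dy/dt = 0: 0.00269·858 - 0.51 = 0.036z*, so z* = 1.8/0.036 = 49.9.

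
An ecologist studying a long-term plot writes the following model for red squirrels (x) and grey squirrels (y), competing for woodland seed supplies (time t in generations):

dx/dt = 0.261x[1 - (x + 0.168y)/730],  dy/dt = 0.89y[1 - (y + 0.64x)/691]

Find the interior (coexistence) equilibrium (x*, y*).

x* ≈ 688, y* ≈ 251

Setting both brackets to zero gives the nullclines x + 0.168y = 730 and 0.64x + y = 691.
Substituting y = 691 - 0.64x into the first: x(1 - 0.168·0.64) = 730 - 0.168·691.
So x* = 614/0.892 = 688, and then y* = 691 - 0.64·688 = 251.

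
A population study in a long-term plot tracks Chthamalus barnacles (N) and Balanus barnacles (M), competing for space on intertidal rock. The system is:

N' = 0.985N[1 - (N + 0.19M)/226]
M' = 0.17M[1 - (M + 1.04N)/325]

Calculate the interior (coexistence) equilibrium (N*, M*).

Setting both brackets to zero gives the nullclines N + 0.19M = 226 and 1.04N + M = 325.
Substituting M = 325 - 1.04N into the first: N(1 - 0.19·1.04) = 226 - 0.19·325.
So N* = 164/0.802 = 205, and then M* = 325 - 1.04·205 = 112.

N* ≈ 205, M* ≈ 112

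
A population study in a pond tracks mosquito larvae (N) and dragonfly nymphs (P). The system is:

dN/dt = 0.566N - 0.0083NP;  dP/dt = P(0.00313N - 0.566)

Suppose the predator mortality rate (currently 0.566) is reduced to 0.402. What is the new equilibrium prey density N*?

N* ≈ 128

At the interior fixed point, setting dP/dt = 0 with P > 0 fixes N* = (predator death rate)/(NP coefficient) — independent of the other coefficients.
With the change, N* = 0.402/0.00313 = 128; it falls from 181.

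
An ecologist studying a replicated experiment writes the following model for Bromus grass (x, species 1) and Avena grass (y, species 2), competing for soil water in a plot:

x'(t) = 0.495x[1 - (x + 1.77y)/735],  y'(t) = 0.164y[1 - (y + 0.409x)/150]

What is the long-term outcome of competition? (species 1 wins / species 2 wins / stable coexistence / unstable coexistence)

species 1 excludes species 2

Compare the nullcline intercepts: K1/α12 = 735/1.77 = 415 > K2 = 150; K2/α21 = 150/0.409 = 367 < K1 = 735.
Since the inequalities point opposite ways, species 1 can invade but species 2 cannot.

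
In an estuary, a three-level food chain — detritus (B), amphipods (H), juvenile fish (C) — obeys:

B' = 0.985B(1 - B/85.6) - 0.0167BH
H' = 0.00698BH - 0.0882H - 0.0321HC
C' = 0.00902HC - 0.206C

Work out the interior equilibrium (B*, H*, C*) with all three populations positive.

B* ≈ 52.5, H* ≈ 22.8, C* ≈ 8.66

From dC/dt = 0: 0.00902H* = 0.206, so H* = 22.8.
From dB/dt = 0: 0.985(1 - B*/85.6) = 0.0167·22.8, giving B* = 85.6·(1 - 0.387) = 52.5.
From dH/dt = 0: 0.00698·52.5 - 0.0882 = 0.0321C*, so C* = 0.278/0.0321 = 8.66.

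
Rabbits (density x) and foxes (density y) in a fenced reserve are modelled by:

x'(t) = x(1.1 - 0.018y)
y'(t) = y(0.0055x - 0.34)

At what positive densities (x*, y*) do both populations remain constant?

Set dy/dt = 0 with y > 0: 0.0055x - 0.34 = 0, so x* = 0.34/0.0055 = 61.8.
Set dx/dt = 0 with x > 0: 1.1 - 0.018y = 0, so y* = 1.1/0.018 = 61.1.

x* ≈ 61.8, y* ≈ 61.1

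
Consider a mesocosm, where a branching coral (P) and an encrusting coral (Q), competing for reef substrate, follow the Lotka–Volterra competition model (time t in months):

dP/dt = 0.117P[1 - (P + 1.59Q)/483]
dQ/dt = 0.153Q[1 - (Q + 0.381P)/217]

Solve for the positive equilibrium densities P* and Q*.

P* ≈ 350, Q* ≈ 83.7

Setting both brackets to zero gives the nullclines P + 1.59Q = 483 and 0.381P + Q = 217.
Substituting Q = 217 - 0.381P into the first: P(1 - 1.59·0.381) = 483 - 1.59·217.
So P* = 138/0.394 = 350, and then Q* = 217 - 0.381·350 = 83.7.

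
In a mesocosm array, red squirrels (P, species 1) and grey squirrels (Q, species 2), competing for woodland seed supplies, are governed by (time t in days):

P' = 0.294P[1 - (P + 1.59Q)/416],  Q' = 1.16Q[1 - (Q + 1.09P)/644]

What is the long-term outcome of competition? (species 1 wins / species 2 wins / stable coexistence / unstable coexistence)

Compare the nullcline intercepts: K1/α12 = 416/1.59 = 262 < K2 = 644; K2/α21 = 644/1.09 = 591 > K1 = 416.
Since the inequalities point opposite ways, species 2 can invade but species 1 cannot.

species 2 excludes species 1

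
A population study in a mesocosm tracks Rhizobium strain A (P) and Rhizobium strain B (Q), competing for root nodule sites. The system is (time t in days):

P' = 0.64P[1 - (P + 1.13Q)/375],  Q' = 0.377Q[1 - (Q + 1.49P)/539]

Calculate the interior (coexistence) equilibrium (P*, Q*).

P* ≈ 342, Q* ≈ 28.9

Setting both brackets to zero gives the nullclines P + 1.13Q = 375 and 1.49P + Q = 539.
Substituting Q = 539 - 1.49P into the first: P(1 - 1.13·1.49) = 375 - 1.13·539.
So P* = -234/-0.684 = 342, and then Q* = 539 - 1.49·342 = 28.9.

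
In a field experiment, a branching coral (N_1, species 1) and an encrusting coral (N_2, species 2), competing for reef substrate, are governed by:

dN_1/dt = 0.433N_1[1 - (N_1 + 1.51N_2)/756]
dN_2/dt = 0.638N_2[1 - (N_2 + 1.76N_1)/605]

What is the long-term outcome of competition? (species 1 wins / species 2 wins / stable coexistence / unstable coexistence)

Compare the nullcline intercepts: K1/α12 = 756/1.51 = 501 < K2 = 605; K2/α21 = 605/1.76 = 344 < K1 = 756.
Since both are reversed, neither can invade when rare; the interior point is a saddle.

unstable coexistence (outcome depends on initial conditions)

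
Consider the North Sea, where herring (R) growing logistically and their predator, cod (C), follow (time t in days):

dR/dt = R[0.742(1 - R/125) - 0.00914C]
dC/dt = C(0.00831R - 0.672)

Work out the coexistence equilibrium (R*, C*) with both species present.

From dC/dt = 0 with C > 0: 0.00831R* = 0.672, so R* = 80.9.
Substitute into dR/dt = 0: 0.742(1 - 80.9/125) = 0.00914C*.
The bracket is 0.353, giving C* = 0.262/0.00914 = 28.7.

R* ≈ 80.9, C* ≈ 28.7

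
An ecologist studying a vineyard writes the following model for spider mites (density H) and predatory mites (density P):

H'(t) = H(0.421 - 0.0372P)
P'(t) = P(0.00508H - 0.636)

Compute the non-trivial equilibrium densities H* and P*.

H* ≈ 125, P* ≈ 11.3

Set dP/dt = 0 with P > 0: 0.00508H - 0.636 = 0, so H* = 0.636/0.00508 = 125.
Set dH/dt = 0 with H > 0: 0.421 - 0.0372P = 0, so P* = 0.421/0.0372 = 11.3.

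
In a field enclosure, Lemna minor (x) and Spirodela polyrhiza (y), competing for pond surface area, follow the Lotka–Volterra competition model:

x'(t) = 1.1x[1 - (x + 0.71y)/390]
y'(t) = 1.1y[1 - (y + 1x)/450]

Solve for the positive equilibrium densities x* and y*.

Setting both brackets to zero gives the nullclines x + 0.71y = 390 and 1x + y = 450.
Substituting y = 450 - 1x into the first: x(1 - 0.71·1) = 390 - 0.71·450.
So x* = 70.5/0.29 = 243, and then y* = 450 - 1·243 = 207.

x* ≈ 243, y* ≈ 207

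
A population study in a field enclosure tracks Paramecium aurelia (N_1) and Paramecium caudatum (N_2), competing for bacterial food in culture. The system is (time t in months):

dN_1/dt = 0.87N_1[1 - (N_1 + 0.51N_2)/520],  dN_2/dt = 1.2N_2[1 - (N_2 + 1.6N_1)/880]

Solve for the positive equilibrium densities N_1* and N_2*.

N_1* ≈ 387, N_2* ≈ 261

Setting both brackets to zero gives the nullclines N_1 + 0.51N_2 = 520 and 1.6N_1 + N_2 = 880.
Substituting N_2 = 880 - 1.6N_1 into the first: N_1(1 - 0.51·1.6) = 520 - 0.51·880.
So N_1* = 71.2/0.184 = 387, and then N_2* = 880 - 1.6·387 = 261.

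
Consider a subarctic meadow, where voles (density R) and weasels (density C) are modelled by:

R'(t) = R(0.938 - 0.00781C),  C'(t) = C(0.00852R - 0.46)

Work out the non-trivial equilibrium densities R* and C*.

R* ≈ 54, C* ≈ 120

Set dC/dt = 0 with C > 0: 0.00852R - 0.46 = 0, so R* = 0.46/0.00852 = 54.
Set dR/dt = 0 with R > 0: 0.938 - 0.00781C = 0, so C* = 0.938/0.00781 = 120.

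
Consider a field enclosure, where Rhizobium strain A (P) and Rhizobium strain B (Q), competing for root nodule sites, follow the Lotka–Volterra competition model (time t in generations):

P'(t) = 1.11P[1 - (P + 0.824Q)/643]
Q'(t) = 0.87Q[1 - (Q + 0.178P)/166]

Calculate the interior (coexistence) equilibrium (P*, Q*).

P* ≈ 593, Q* ≈ 60.4

Setting both brackets to zero gives the nullclines P + 0.824Q = 643 and 0.178P + Q = 166.
Substituting Q = 166 - 0.178P into the first: P(1 - 0.824·0.178) = 643 - 0.824·166.
So P* = 506/0.853 = 593, and then Q* = 166 - 0.178·593 = 60.4.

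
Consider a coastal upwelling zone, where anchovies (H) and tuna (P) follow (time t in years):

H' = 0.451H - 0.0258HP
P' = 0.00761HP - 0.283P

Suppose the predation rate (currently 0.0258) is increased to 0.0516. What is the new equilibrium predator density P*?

At the interior fixed point, setting dH/dt = 0 with H > 0 fixes P* = (prey growth rate)/(HP coefficient) — independent of the other coefficients.
With the change, P* = 0.451/0.0516 = 8.74; it falls from 17.5.

P* ≈ 8.74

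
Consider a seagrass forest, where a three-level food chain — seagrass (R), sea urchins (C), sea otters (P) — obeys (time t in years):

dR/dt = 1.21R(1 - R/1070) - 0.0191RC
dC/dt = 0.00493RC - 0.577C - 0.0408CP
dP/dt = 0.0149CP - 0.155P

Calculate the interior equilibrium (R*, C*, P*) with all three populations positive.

R* ≈ 894, C* ≈ 10.4, P* ≈ 93.9

From dP/dt = 0: 0.0149C* = 0.155, so C* = 10.4.
From dR/dt = 0: 1.21(1 - R*/1070) = 0.0191·10.4, giving R* = 1070·(1 - 0.164) = 894.
From dC/dt = 0: 0.00493·894 - 0.577 = 0.0408P*, so P* = 3.83/0.0408 = 93.9.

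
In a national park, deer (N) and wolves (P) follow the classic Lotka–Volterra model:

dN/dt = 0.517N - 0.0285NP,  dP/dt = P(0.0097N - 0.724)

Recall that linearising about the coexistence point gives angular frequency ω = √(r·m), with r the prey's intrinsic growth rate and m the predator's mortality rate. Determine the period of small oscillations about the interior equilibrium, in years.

T ≈ 10.3 years

Here r = 0.517 and m = 0.724, so r·m = 0.374.
ω = √0.374 = 0.612 per year, hence T = 2π/ω ≈ 10.3 years.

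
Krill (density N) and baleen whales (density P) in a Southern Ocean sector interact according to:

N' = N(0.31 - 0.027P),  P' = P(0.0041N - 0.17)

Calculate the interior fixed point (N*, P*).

Set dP/dt = 0 with P > 0: 0.0041N - 0.17 = 0, so N* = 0.17/0.0041 = 41.5.
Set dN/dt = 0 with N > 0: 0.31 - 0.027P = 0, so P* = 0.31/0.027 = 11.5.

N* ≈ 41.5, P* ≈ 11.5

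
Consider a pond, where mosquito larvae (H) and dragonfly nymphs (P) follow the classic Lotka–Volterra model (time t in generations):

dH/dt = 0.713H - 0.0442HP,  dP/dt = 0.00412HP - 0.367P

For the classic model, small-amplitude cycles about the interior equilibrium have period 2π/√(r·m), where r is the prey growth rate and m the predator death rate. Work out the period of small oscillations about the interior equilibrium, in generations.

T ≈ 12.3 generations

Here r = 0.713 and m = 0.367, so r·m = 0.262.
ω = √0.262 = 0.512 per generation, hence T = 2π/ω ≈ 12.3 generations.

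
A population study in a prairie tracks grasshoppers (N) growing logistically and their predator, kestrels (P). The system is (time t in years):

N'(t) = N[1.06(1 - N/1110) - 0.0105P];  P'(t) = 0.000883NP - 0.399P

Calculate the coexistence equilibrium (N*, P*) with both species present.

From dP/dt = 0 with P > 0: 0.000883N* = 0.399, so N* = 452.
Substitute into dN/dt = 0: 1.06(1 - 452/1110) = 0.0105P*.
The bracket is 0.593, giving P* = 0.628/0.0105 = 59.9.

N* ≈ 452, P* ≈ 59.9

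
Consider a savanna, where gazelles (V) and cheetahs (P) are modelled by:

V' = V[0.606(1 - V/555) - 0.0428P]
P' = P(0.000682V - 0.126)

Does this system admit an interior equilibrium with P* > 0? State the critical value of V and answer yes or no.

The predator equation gives dP/dt > 0 only when V > 0.126/0.000682 = 185.
Without the predator, V → K = 555. Since 555 > 185, the predator can invade and persist.

Threshold V = 185; K > 185, so yes, the predator persists.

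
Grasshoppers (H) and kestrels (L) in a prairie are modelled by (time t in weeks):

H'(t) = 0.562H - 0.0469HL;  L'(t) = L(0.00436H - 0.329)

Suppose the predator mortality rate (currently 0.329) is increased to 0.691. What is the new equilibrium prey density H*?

At the interior fixed point, setting dL/dt = 0 with L > 0 fixes H* = (predator death rate)/(HL coefficient) — independent of the other coefficients.
With the change, H* = 0.691/0.00436 = 158; it rises from 75.5.

H* ≈ 158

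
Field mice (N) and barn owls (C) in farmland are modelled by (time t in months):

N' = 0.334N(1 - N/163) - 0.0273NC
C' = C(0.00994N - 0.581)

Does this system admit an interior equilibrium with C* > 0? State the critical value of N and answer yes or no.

The predator equation gives dC/dt > 0 only when N > 0.581/0.00994 = 58.5.
Without the predator, N → K = 163. Since 163 > 58.5, the predator can invade and persist.

Threshold N = 58.5; K > 58.5, so yes, the predator persists.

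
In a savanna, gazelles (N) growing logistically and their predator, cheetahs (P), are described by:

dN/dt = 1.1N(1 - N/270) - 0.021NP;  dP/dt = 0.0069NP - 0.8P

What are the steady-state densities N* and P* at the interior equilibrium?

From dP/dt = 0 with P > 0: 0.0069N* = 0.8, so N* = 116.
Substitute into dN/dt = 0: 1.1(1 - 116/270) = 0.021P*.
The bracket is 0.571, giving P* = 0.628/0.021 = 29.9.

N* ≈ 116, P* ≈ 29.9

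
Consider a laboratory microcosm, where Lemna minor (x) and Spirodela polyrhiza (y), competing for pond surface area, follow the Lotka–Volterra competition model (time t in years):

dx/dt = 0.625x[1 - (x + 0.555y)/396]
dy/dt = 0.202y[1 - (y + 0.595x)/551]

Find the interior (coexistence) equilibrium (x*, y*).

x* ≈ 135, y* ≈ 471

Setting both brackets to zero gives the nullclines x + 0.555y = 396 and 0.595x + y = 551.
Substituting y = 551 - 0.595x into the first: x(1 - 0.555·0.595) = 396 - 0.555·551.
So x* = 90.2/0.67 = 135, and then y* = 551 - 0.595·135 = 471.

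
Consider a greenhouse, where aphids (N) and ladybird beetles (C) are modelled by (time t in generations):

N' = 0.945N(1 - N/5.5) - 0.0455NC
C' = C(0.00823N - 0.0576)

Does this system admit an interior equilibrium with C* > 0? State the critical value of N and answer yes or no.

Threshold N = 7; K < 7, so no, the predator goes extinct.

The predator equation gives dC/dt > 0 only when N > 0.0576/0.00823 = 7.
Without the predator, N → K = 5.5. Since 5.5 < 7, the predator cannot invade.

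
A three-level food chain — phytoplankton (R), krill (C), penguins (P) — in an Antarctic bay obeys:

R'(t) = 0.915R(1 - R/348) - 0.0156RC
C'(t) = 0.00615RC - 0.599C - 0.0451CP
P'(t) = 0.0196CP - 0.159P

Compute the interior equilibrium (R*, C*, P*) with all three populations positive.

R* ≈ 300, C* ≈ 8.11, P* ≈ 27.6

From dP/dt = 0: 0.0196C* = 0.159, so C* = 8.11.
From dR/dt = 0: 0.915(1 - R*/348) = 0.0156·8.11, giving R* = 348·(1 - 0.138) = 300.
From dC/dt = 0: 0.00615·300 - 0.599 = 0.0451P*, so P* = 1.25/0.0451 = 27.6.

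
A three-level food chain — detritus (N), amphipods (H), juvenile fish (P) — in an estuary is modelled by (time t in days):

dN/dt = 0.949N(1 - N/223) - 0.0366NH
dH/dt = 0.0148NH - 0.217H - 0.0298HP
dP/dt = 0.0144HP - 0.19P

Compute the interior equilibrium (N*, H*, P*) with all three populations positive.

From dP/dt = 0: 0.0144H* = 0.19, so H* = 13.2.
From dN/dt = 0: 0.949(1 - N*/223) = 0.0366·13.2, giving N* = 223·(1 - 0.509) = 110.
From dH/dt = 0: 0.0148·110 - 0.217 = 0.0298P*, so P* = 1.4/0.0298 = 47.1.

N* ≈ 110, H* ≈ 13.2, P* ≈ 47.1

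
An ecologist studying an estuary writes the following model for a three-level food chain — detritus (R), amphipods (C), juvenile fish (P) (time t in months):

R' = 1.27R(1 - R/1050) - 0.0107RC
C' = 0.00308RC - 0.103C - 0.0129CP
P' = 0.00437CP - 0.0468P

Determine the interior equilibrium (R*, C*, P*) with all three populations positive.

R* ≈ 955, C* ≈ 10.7, P* ≈ 220

From dP/dt = 0: 0.00437C* = 0.0468, so C* = 10.7.
From dR/dt = 0: 1.27(1 - R*/1050) = 0.0107·10.7, giving R* = 1050·(1 - 0.0902) = 955.
From dC/dt = 0: 0.00308·955 - 0.103 = 0.0129P*, so P* = 2.84/0.0129 = 220.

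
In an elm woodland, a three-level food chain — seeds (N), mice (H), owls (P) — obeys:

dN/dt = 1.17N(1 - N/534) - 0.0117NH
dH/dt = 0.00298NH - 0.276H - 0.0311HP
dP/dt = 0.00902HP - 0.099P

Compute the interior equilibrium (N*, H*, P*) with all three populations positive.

N* ≈ 475, H* ≈ 11, P* ≈ 36.7

From dP/dt = 0: 0.00902H* = 0.099, so H* = 11.
From dN/dt = 0: 1.17(1 - N*/534) = 0.0117·11, giving N* = 534·(1 - 0.11) = 475.
From dH/dt = 0: 0.00298·475 - 0.276 = 0.0311P*, so P* = 1.14/0.0311 = 36.7.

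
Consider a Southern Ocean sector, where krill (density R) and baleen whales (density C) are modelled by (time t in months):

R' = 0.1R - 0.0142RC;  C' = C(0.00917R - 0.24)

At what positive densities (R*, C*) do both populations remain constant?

R* ≈ 26.2, C* ≈ 7.04

Set dC/dt = 0 with C > 0: 0.00917R - 0.24 = 0, so R* = 0.24/0.00917 = 26.2.
Set dR/dt = 0 with R > 0: 0.1 - 0.0142C = 0, so C* = 0.1/0.0142 = 7.04.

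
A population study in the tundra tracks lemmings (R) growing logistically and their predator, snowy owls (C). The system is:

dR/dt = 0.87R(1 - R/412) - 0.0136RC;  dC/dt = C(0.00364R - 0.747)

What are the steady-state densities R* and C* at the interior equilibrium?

From dC/dt = 0 with C > 0: 0.00364R* = 0.747, so R* = 205.
Substitute into dR/dt = 0: 0.87(1 - 205/412) = 0.0136C*.
The bracket is 0.502, giving C* = 0.437/0.0136 = 32.1.

R* ≈ 205, C* ≈ 32.1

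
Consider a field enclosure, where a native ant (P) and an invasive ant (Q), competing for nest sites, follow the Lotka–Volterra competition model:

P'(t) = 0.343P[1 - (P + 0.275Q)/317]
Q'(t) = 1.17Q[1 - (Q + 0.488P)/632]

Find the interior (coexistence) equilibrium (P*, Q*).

Setting both brackets to zero gives the nullclines P + 0.275Q = 317 and 0.488P + Q = 632.
Substituting Q = 632 - 0.488P into the first: P(1 - 0.275·0.488) = 317 - 0.275·632.
So P* = 143/0.866 = 165, and then Q* = 632 - 0.488·165 = 551.

P* ≈ 165, Q* ≈ 551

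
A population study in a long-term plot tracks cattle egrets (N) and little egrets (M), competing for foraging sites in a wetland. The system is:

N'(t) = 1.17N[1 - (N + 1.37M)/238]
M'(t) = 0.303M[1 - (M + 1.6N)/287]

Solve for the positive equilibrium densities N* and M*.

N* ≈ 130, M* ≈ 78.7

Setting both brackets to zero gives the nullclines N + 1.37M = 238 and 1.6N + M = 287.
Substituting M = 287 - 1.6N into the first: N(1 - 1.37·1.6) = 238 - 1.37·287.
So N* = -155/-1.19 = 130, and then M* = 287 - 1.6·130 = 78.7.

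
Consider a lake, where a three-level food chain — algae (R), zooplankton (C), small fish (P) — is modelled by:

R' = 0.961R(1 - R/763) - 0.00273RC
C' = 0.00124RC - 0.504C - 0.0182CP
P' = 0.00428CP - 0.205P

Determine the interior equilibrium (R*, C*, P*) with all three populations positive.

From dP/dt = 0: 0.00428C* = 0.205, so C* = 47.9.
From dR/dt = 0: 0.961(1 - R*/763) = 0.00273·47.9, giving R* = 763·(1 - 0.136) = 659.
From dC/dt = 0: 0.00124·659 - 0.504 = 0.0182P*, so P* = 0.313/0.0182 = 17.2.

R* ≈ 659, C* ≈ 47.9, P* ≈ 17.2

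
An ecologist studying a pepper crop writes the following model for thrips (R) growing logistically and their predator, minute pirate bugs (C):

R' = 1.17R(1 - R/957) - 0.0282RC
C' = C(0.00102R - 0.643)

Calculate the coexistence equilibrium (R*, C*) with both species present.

From dC/dt = 0 with C > 0: 0.00102R* = 0.643, so R* = 630.
Substitute into dR/dt = 0: 1.17(1 - 630/957) = 0.0282C*.
The bracket is 0.341, giving C* = 0.399/0.0282 = 14.2.

R* ≈ 630, C* ≈ 14.2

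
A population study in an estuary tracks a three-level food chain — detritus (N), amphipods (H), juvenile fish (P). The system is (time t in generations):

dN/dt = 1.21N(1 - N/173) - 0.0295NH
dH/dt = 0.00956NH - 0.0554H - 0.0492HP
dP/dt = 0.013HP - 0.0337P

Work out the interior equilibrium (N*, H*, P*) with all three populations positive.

N* ≈ 162, H* ≈ 2.59, P* ≈ 30.4

From dP/dt = 0: 0.013H* = 0.0337, so H* = 2.59.
From dN/dt = 0: 1.21(1 - N*/173) = 0.0295·2.59, giving N* = 173·(1 - 0.0632) = 162.
From dH/dt = 0: 0.00956·162 - 0.0554 = 0.0492P*, so P* = 1.49/0.0492 = 30.4.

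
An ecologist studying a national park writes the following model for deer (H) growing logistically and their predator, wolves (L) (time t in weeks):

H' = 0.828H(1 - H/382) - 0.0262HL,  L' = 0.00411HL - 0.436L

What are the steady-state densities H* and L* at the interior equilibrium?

H* ≈ 106, L* ≈ 22.8

From dL/dt = 0 with L > 0: 0.00411H* = 0.436, so H* = 106.
Substitute into dH/dt = 0: 0.828(1 - 106/382) = 0.0262L*.
The bracket is 0.722, giving L* = 0.598/0.0262 = 22.8.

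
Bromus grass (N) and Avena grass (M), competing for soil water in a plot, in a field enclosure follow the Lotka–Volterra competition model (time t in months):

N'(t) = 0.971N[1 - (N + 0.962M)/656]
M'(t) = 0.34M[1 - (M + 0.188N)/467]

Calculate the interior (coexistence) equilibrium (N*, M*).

Setting both brackets to zero gives the nullclines N + 0.962M = 656 and 0.188N + M = 467.
Substituting M = 467 - 0.188N into the first: N(1 - 0.962·0.188) = 656 - 0.962·467.
So N* = 207/0.819 = 252, and then M* = 467 - 0.188·252 = 420.

N* ≈ 252, M* ≈ 420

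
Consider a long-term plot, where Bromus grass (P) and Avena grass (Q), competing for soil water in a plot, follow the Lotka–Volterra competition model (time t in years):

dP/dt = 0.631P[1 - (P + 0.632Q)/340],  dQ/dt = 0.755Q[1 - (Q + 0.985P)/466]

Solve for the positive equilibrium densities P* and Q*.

Setting both brackets to zero gives the nullclines P + 0.632Q = 340 and 0.985P + Q = 466.
Substituting Q = 466 - 0.985P into the first: P(1 - 0.632·0.985) = 340 - 0.632·466.
So P* = 45.5/0.377 = 121, and then Q* = 466 - 0.985·121 = 347.

P* ≈ 121, Q* ≈ 347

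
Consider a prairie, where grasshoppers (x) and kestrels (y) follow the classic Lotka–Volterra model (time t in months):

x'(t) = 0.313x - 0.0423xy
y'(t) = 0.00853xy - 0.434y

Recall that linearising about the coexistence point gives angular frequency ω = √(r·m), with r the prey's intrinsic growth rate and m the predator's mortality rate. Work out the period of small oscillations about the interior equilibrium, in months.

T ≈ 17 months

Here r = 0.313 and m = 0.434, so r·m = 0.136.
ω = √0.136 = 0.369 per month, hence T = 2π/ω ≈ 17 months.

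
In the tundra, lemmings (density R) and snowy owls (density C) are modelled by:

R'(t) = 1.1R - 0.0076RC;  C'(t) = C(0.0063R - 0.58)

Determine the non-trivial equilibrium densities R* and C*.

R* ≈ 92.1, C* ≈ 145

Set dC/dt = 0 with C > 0: 0.0063R - 0.58 = 0, so R* = 0.58/0.0063 = 92.1.
Set dR/dt = 0 with R > 0: 1.1 - 0.0076C = 0, so C* = 1.1/0.0076 = 145.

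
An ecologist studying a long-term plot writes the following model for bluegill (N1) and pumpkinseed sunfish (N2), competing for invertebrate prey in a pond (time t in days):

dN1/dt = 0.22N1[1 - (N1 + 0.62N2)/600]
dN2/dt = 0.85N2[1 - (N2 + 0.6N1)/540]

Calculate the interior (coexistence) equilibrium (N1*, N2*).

N1* ≈ 422, N2* ≈ 287

Setting both brackets to zero gives the nullclines N1 + 0.62N2 = 600 and 0.6N1 + N2 = 540.
Substituting N2 = 540 - 0.6N1 into the first: N1(1 - 0.62·0.6) = 600 - 0.62·540.
So N1* = 265/0.628 = 422, and then N2* = 540 - 0.6·422 = 287.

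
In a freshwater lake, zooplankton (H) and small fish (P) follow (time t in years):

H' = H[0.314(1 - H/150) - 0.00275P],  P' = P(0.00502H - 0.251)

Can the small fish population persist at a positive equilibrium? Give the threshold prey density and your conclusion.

The predator equation gives dP/dt > 0 only when H > 0.251/0.00502 = 50.
Without the predator, H → K = 150. Since 150 > 50, the predator can invade and persist.

Threshold H = 50; K > 50, so yes, the predator persists.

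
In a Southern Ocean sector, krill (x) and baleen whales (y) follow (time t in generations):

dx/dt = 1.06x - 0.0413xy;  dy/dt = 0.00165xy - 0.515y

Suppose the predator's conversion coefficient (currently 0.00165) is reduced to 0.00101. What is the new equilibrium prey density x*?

x* ≈ 510

At the interior fixed point, setting dy/dt = 0 with y > 0 fixes x* = (predator death rate)/(xy coefficient) — independent of the other coefficients.
With the change, x* = 0.515/0.00101 = 510; it rises from 312.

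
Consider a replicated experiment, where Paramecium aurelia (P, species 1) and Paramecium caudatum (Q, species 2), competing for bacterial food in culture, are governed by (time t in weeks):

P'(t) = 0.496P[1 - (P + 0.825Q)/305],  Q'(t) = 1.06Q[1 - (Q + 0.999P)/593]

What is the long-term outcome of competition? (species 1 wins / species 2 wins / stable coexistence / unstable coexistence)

Compare the nullcline intercepts: K1/α12 = 305/0.825 = 370 < K2 = 593; K2/α21 = 593/0.999 = 594 > K1 = 305.
Since the inequalities point opposite ways, species 2 can invade but species 1 cannot.

species 2 excludes species 1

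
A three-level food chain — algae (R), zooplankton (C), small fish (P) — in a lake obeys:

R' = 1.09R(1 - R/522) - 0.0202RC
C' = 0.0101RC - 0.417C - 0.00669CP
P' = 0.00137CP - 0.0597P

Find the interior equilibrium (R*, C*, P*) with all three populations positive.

R* ≈ 100, C* ≈ 43.6, P* ≈ 89.3

From dP/dt = 0: 0.00137C* = 0.0597, so C* = 43.6.
From dR/dt = 0: 1.09(1 - R*/522) = 0.0202·43.6, giving R* = 522·(1 - 0.808) = 100.
From dC/dt = 0: 0.0101·100 - 0.417 = 0.00669P*, so P* = 0.598/0.00669 = 89.3.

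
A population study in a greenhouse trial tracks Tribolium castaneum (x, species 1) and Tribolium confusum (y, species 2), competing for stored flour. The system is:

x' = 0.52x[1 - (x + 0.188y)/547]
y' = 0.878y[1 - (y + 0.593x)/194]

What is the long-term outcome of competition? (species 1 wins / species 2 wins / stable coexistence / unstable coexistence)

Compare the nullcline intercepts: K1/α12 = 547/0.188 = 2910 > K2 = 194; K2/α21 = 194/0.593 = 327 < K1 = 547.
Since the inequalities point opposite ways, species 1 can invade but species 2 cannot.

species 1 excludes species 2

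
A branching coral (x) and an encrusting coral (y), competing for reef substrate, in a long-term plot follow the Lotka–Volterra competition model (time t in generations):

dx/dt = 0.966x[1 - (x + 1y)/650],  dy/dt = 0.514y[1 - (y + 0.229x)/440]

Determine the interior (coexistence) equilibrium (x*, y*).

Setting both brackets to zero gives the nullclines x + 1y = 650 and 0.229x + y = 440.
Substituting y = 440 - 0.229x into the first: x(1 - 1·0.229) = 650 - 1·440.
So x* = 210/0.771 = 272, and then y* = 440 - 0.229·272 = 378.

x* ≈ 272, y* ≈ 378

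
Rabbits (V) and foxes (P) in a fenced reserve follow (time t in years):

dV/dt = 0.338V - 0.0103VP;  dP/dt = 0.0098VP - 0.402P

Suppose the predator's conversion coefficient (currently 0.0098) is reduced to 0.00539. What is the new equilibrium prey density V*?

V* ≈ 74.6

At the interior fixed point, setting dP/dt = 0 with P > 0 fixes V* = (predator death rate)/(VP coefficient) — independent of the other coefficients.
With the change, V* = 0.402/0.00539 = 74.6; it rises from 41.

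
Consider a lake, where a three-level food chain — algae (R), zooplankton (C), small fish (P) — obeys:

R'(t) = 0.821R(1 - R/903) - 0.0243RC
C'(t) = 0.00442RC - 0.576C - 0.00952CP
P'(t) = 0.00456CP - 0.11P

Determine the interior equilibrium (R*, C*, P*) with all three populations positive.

R* ≈ 258, C* ≈ 24.1, P* ≈ 59.4

From dP/dt = 0: 0.00456C* = 0.11, so C* = 24.1.
From dR/dt = 0: 0.821(1 - R*/903) = 0.0243·24.1, giving R* = 903·(1 - 0.714) = 258.
From dC/dt = 0: 0.00442·258 - 0.576 = 0.00952P*, so P* = 0.566/0.00952 = 59.4.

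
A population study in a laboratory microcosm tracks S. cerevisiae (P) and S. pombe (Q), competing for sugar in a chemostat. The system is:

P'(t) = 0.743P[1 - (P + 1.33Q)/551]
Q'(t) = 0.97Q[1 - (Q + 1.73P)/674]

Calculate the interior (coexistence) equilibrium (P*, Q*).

P* ≈ 266, Q* ≈ 215

Setting both brackets to zero gives the nullclines P + 1.33Q = 551 and 1.73P + Q = 674.
Substituting Q = 674 - 1.73P into the first: P(1 - 1.33·1.73) = 551 - 1.33·674.
So P* = -345/-1.3 = 266, and then Q* = 674 - 1.73·266 = 215.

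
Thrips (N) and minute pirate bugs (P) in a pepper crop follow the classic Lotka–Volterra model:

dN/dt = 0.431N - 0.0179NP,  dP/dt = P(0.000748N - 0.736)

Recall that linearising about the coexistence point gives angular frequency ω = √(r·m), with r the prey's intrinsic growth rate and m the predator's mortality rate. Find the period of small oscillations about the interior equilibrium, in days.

Here r = 0.431 and m = 0.736, so r·m = 0.317.
ω = √0.317 = 0.563 per day, hence T = 2π/ω ≈ 11.2 days.

T ≈ 11.2 days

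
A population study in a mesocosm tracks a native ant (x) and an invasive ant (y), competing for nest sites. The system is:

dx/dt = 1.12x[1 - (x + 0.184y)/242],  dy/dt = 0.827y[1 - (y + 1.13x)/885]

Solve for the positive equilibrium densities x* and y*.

x* ≈ 99.9, y* ≈ 772

Setting both brackets to zero gives the nullclines x + 0.184y = 242 and 1.13x + y = 885.
Substituting y = 885 - 1.13x into the first: x(1 - 0.184·1.13) = 242 - 0.184·885.
So x* = 79.2/0.792 = 99.9, and then y* = 885 - 1.13·99.9 = 772.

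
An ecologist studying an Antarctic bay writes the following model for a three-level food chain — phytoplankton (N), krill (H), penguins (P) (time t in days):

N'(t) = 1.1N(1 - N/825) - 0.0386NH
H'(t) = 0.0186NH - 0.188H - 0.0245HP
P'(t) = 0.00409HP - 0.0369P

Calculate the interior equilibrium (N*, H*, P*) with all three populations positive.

From dP/dt = 0: 0.00409H* = 0.0369, so H* = 9.02.
From dN/dt = 0: 1.1(1 - N*/825) = 0.0386·9.02, giving N* = 825·(1 - 0.317) = 564.
From dH/dt = 0: 0.0186·564 - 0.188 = 0.0245P*, so P* = 10.3/0.0245 = 420.

N* ≈ 564, H* ≈ 9.02, P* ≈ 420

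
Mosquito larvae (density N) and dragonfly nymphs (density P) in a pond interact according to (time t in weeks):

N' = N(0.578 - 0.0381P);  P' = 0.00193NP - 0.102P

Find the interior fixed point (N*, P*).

Set dP/dt = 0 with P > 0: 0.00193N - 0.102 = 0, so N* = 0.102/0.00193 = 52.8.
Set dN/dt = 0 with N > 0: 0.578 - 0.0381P = 0, so P* = 0.578/0.0381 = 15.2.

N* ≈ 52.8, P* ≈ 15.2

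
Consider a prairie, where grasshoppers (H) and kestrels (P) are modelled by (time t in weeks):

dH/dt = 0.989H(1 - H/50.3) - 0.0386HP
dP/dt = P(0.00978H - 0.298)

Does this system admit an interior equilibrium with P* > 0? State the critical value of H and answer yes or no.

Threshold H = 30.5; K > 30.5, so yes, the predator persists.

The predator equation gives dP/dt > 0 only when H > 0.298/0.00978 = 30.5.
Without the predator, H → K = 50.3. Since 50.3 > 30.5, the predator can invade and persist.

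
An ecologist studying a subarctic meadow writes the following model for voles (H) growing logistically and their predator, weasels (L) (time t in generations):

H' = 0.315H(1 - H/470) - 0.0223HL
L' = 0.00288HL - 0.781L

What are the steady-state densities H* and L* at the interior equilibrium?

From dL/dt = 0 with L > 0: 0.00288H* = 0.781, so H* = 271.
Substitute into dH/dt = 0: 0.315(1 - 271/470) = 0.0223L*.
The bracket is 0.423, giving L* = 0.133/0.0223 = 5.98.

H* ≈ 271, L* ≈ 5.98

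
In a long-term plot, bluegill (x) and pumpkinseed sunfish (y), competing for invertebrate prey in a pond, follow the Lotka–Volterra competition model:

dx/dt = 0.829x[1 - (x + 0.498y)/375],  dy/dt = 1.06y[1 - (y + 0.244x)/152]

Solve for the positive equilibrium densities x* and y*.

x* ≈ 341, y* ≈ 68.9

Setting both brackets to zero gives the nullclines x + 0.498y = 375 and 0.244x + y = 152.
Substituting y = 152 - 0.244x into the first: x(1 - 0.498·0.244) = 375 - 0.498·152.
So x* = 299/0.878 = 341, and then y* = 152 - 0.244·341 = 68.9.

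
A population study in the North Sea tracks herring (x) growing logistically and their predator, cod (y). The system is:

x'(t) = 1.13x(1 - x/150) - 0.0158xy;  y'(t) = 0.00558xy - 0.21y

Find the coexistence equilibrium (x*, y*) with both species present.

x* ≈ 37.6, y* ≈ 53.6

From dy/dt = 0 with y > 0: 0.00558x* = 0.21, so x* = 37.6.
Substitute into dx/dt = 0: 1.13(1 - 37.6/150) = 0.0158y*.
The bracket is 0.749, giving y* = 0.846/0.0158 = 53.6.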